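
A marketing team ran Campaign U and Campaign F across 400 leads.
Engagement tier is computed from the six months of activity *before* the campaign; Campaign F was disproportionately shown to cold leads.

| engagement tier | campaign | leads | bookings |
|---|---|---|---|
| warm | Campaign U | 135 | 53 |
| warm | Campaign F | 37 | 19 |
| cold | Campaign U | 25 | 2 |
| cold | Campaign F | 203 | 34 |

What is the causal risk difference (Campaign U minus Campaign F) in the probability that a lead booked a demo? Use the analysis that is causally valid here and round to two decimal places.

Engagement tier differs across campaigns for reasons unrelated to any effect of the campaign itself, and it separately predicts the outcome — a classic confounder. We must compare within engagement tier levels.
Adjusting over the population distribution of engagement tier: 0.430·(0.393−0.514) + 0.570·(0.080−0.167) = -0.102.

-0.10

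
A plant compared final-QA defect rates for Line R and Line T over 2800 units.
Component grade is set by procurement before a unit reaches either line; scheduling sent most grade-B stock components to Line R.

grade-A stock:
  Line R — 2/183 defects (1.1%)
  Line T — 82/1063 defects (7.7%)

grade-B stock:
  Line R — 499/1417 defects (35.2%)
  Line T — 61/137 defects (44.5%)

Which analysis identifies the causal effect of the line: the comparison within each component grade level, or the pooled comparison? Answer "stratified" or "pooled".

stratified

Within every component grade level Line R has the lower rate, yet pooled Line T does — Simpson's reversal.
Here component grade is a common cause — it drives both which line a case falls under and the outcome. The crude comparison mixes populations; the stratum-specific rates are the causally relevant ones.
Within each level — grade-A stock: 1.1% vs 7.7%; grade-B stock: 35.2% vs 44.5% — Line R is lower every time.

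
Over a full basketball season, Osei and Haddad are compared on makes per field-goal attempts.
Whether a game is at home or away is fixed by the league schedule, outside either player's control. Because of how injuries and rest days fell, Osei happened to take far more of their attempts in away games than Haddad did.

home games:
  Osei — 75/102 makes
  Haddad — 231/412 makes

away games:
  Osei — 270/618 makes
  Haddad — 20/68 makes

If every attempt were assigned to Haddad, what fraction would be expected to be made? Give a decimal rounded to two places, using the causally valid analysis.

Here game venue is a common cause — it drives both which player a case falls under and the outcome. The crude comparison mixes populations; the stratum-specific rates are the causally relevant ones.
Standardising Haddad to the population game venue mix: 0.428·231/412 + 0.572·20/68 = 0.408.

0.41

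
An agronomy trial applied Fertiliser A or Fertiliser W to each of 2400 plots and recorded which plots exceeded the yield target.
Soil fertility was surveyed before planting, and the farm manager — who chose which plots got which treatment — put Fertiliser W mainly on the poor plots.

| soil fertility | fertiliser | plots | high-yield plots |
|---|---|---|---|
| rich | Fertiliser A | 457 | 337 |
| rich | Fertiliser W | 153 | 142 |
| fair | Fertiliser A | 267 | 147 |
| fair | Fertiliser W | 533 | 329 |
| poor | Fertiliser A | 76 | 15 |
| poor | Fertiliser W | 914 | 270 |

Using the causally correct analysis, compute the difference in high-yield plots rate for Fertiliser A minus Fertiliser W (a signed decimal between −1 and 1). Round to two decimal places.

-0.11

Soil fertility is set before the fertiliser has any effect — it is not caused by the fertiliser — and it independently drives the outcome. That makes it a confounder, so the causal comparison is within soil fertility levels.
Adjusting over the population distribution of soil fertility: 0.254·(0.737−0.928) + 0.333·(0.551−0.617) + 0.412·(0.197−0.295) = -0.111.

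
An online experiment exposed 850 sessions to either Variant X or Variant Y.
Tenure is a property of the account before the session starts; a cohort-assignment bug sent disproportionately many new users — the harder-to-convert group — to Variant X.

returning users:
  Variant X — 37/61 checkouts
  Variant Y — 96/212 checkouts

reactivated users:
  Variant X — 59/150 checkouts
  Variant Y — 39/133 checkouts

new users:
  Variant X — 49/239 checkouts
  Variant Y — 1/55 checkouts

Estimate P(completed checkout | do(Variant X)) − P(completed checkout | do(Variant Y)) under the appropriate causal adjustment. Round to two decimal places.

+0.15

User tenure is set before the variant has any effect — it is not caused by the variant — and it independently drives the outcome. That makes it a confounder, so the causal comparison is within user tenure levels.
Adjusting over the population distribution of user tenure: 0.321·(0.607−0.453) + 0.333·(0.393−0.293) + 0.346·(0.205−0.018) = +0.147.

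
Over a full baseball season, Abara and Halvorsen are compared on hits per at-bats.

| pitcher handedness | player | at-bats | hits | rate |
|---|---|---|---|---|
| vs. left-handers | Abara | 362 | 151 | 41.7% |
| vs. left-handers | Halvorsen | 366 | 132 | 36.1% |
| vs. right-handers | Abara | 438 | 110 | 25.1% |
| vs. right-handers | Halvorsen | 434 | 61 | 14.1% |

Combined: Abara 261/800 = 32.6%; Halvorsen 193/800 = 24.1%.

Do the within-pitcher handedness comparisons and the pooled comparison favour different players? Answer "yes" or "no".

no

Within each pitcher handedness level (vs. left-handers 41.7% vs 36.1%; vs. right-handers 25.1% vs 14.1%), Abara has the higher rate every time. Pooled: 32.6% vs 24.1% — Abara has the higher rate overall. They agree.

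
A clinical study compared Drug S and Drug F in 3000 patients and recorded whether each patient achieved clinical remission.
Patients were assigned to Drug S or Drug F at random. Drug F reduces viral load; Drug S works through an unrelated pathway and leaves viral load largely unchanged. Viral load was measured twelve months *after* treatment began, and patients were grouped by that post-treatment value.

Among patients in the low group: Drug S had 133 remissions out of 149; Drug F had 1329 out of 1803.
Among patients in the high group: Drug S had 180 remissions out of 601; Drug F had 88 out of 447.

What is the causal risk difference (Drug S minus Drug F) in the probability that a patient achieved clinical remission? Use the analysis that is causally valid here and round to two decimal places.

-0.21

The distribution of viral load is itself part of what the drug does — it is an intermediate outcome. Holding it fixed would remove that part of the effect; the total effect is the pooled difference.
The causal difference is the pooled difference: 0.417 − 0.630 = -0.212.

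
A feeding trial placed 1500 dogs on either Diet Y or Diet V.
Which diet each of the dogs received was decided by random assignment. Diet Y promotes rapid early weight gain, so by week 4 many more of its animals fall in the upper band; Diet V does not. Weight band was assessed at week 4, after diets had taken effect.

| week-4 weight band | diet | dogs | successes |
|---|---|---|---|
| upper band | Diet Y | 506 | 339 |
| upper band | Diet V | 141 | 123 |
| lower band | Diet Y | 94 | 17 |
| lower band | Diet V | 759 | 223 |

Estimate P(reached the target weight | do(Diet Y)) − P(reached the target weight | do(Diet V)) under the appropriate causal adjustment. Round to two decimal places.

+0.21

The week-4 weight band-specific comparison favours Diet V throughout, but the pooled figures favour Diet Y. The question is whether to condition on week-4 weight band.
The distribution of week-4 weight band is itself part of what the diet does — it is an intermediate outcome. Holding it fixed would remove that part of the effect; the total effect is the pooled difference.
The causal difference is the pooled difference: 0.593 − 0.384 = +0.209.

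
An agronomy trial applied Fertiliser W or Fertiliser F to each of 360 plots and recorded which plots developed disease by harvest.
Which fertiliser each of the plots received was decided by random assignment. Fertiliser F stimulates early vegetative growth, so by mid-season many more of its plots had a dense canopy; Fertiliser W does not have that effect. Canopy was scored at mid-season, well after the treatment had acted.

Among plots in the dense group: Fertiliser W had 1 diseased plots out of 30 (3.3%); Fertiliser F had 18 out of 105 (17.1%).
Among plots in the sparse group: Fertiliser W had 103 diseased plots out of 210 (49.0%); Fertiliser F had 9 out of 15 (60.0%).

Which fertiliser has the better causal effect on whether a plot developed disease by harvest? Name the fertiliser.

Fertiliser F

The mid-season canopy-specific comparison favours Fertiliser W throughout, but the pooled figures favour Fertiliser F. The question is whether to condition on mid-season canopy.
Mid-season canopy here is a post-treatment variable shaped by the fertiliser; conditioning on it would introduce bias rather than remove it. The overall comparison is the causal one.
Pooled: Fertiliser W 43.3% vs Fertiliser F 22.5%; Fertiliser F is lower overall.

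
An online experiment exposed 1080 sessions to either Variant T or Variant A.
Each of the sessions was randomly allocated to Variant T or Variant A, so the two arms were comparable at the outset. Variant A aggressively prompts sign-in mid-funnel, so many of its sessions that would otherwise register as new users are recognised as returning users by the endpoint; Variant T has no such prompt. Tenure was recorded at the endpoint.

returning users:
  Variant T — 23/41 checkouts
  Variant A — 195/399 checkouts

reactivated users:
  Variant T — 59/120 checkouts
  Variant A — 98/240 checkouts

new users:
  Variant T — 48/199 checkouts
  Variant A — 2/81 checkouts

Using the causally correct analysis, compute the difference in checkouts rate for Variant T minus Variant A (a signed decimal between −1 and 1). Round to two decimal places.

The user tenure-specific comparison favours Variant T throughout, but the pooled figures favour Variant A. The question is whether to condition on user tenure.
User tenure is downstream of the variant. One should not condition on a consequence of treatment, so the overall rates are the right comparison.
The causal difference is the pooled difference: 0.361 − 0.410 = -0.049.

-0.05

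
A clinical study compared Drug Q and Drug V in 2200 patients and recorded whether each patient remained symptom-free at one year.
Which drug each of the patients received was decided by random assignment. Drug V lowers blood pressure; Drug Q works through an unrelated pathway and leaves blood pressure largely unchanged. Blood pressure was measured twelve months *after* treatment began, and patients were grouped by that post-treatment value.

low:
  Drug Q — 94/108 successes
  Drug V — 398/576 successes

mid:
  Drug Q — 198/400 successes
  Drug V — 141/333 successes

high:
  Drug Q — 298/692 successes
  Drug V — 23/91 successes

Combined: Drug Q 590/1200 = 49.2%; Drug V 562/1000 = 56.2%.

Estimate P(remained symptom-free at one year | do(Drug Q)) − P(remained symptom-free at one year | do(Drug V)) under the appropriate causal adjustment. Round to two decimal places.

The stratified and pooled comparisons disagree (Drug Q wins within each blood pressure; Drug V wins overall), so the answer turns on the causal role of blood pressure.
The distribution of blood pressure is itself part of what the drug does — it is an intermediate outcome. Holding it fixed would remove that part of the effect; the total effect is the pooled difference.
The causal difference is the pooled difference: 0.492 − 0.562 = -0.070.

-0.07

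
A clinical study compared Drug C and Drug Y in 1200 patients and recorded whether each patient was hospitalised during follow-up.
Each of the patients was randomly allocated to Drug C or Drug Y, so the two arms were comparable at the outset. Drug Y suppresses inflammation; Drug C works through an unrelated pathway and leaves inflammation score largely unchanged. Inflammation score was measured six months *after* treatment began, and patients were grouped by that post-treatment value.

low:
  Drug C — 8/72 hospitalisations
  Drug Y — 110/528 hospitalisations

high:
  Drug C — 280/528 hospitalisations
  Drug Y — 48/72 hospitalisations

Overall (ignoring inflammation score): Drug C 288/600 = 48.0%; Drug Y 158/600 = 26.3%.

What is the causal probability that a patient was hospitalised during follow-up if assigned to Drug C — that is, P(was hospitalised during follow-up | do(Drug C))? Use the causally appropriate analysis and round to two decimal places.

0.48

Within every inflammation score level Drug C has the lower rate, yet pooled Drug Y does — Simpson's reversal.
Inflammation score is recorded after the drug and is itself shifted by it — it sits on the causal path from drug to outcome. Conditioning on a mediator would strip out part of the effect we want; the pooled comparison gives the total causal effect.
So P(outcome | do(Drug C)) is just the pooled rate for Drug C: 288/600 = 0.480.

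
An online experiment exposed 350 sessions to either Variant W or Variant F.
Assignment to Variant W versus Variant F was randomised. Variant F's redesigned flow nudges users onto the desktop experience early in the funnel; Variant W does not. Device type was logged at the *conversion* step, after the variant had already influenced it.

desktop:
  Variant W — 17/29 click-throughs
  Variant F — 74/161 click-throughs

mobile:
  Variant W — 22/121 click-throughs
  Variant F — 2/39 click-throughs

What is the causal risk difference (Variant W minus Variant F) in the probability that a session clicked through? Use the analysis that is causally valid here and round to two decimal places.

The device type-specific comparison favours Variant W throughout, but the pooled figures favour Variant F. The question is whether to condition on device type.
Device type here is a post-treatment variable shaped by the variant; conditioning on it would introduce bias rather than remove it. The overall comparison is the causal one.
The causal difference is the pooled difference: 0.260 − 0.380 = -0.120.

-0.12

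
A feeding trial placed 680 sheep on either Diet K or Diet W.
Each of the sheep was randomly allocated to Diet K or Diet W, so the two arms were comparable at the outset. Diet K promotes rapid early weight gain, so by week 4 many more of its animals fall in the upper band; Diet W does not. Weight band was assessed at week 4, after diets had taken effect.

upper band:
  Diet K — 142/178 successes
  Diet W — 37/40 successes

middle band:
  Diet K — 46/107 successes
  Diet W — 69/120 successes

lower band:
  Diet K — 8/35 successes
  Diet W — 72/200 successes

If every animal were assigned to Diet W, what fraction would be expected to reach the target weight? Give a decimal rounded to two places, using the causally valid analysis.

0.49

Within every week-4 weight band level Diet W has the higher rate, yet pooled Diet K does — Simpson's reversal.
Week-4 weight band lies on the pathway diet → week-4 weight band → outcome, so adjusting for it blocks the indirect effect. For the total causal effect of diet, use the unadjusted pooled rates.
So P(outcome | do(Diet W)) is just the pooled rate for Diet W: 178/360 = 0.494.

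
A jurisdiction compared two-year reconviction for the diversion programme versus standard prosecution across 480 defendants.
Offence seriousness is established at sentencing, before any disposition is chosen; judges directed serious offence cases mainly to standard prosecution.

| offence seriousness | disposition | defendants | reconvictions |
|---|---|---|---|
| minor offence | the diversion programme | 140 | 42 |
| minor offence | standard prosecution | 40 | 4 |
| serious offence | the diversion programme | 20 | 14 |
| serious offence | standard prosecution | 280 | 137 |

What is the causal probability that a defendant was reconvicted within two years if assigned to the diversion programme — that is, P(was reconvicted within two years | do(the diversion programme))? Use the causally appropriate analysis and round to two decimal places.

0.55

Since offence seriousness is a pre-existing factor (not a product of the disposition) and it affects the outcome on its own, it is a confounder. The stratified rates, not the pooled rate, identify the causal effect.
Standardising the diversion programme to the population offence seriousness mix: 0.375·42/140 + 0.625·14/20 = 0.550.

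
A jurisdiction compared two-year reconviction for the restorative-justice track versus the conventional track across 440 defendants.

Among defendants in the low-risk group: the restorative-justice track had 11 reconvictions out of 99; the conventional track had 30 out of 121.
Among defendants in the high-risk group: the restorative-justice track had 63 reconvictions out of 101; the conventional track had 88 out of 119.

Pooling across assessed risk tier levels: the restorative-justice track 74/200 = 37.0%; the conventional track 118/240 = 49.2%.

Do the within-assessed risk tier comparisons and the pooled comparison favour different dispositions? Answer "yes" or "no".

Within each assessed risk tier level (low-risk 11.1% vs 24.8%; high-risk 62.4% vs 73.9%), the restorative-justice track has the lower rate every time. Pooled: 37.0% vs 49.2% — the restorative-justice track has the lower rate overall. They agree.

no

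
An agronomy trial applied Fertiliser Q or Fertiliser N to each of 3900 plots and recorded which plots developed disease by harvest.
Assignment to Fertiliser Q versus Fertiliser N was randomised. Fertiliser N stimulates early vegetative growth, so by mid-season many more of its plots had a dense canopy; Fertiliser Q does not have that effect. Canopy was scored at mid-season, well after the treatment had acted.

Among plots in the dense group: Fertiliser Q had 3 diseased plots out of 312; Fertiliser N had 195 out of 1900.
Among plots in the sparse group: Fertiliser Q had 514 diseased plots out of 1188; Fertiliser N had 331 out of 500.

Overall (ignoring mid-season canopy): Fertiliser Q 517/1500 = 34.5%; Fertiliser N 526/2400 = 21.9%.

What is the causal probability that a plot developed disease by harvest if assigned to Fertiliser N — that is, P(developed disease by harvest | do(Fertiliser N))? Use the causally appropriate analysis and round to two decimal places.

The stratified and pooled comparisons disagree (Fertiliser Q wins within each mid-season canopy; Fertiliser N wins overall), so the answer turns on the causal role of mid-season canopy.
The distribution of mid-season canopy is itself part of what the fertiliser does — it is an intermediate outcome. Holding it fixed would remove that part of the effect; the total effect is the pooled difference.
So P(outcome | do(Fertiliser N)) is just the pooled rate for Fertiliser N: 526/2400 = 0.219.

0.22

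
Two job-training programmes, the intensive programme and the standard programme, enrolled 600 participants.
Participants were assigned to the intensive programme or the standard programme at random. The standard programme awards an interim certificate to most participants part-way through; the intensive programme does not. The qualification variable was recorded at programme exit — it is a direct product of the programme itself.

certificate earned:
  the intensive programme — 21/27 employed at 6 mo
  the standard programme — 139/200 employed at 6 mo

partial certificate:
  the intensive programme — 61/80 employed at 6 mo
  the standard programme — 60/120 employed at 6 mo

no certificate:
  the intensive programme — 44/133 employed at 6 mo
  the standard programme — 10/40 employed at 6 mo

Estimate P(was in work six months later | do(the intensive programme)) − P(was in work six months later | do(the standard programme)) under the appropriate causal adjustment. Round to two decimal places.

-0.06

Qualification attained during the programme here is a post-treatment variable shaped by the programme; conditioning on it would introduce bias rather than remove it. The overall comparison is the causal one.
The causal difference is the pooled difference: 0.525 − 0.581 = -0.056.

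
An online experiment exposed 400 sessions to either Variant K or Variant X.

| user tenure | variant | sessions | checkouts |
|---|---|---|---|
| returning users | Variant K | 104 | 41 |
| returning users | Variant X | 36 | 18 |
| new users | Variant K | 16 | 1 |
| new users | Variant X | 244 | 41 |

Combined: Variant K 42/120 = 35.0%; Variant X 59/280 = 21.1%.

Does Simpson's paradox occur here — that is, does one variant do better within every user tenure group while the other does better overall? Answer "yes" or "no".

Within each user tenure level (returning users 39.4% vs 50.0%; new users 6.2% vs 16.8%), Variant X has the higher rate every time. Pooled: 35.0% vs 21.1% — Variant K has the higher rate overall. The two comparisons disagree.

yes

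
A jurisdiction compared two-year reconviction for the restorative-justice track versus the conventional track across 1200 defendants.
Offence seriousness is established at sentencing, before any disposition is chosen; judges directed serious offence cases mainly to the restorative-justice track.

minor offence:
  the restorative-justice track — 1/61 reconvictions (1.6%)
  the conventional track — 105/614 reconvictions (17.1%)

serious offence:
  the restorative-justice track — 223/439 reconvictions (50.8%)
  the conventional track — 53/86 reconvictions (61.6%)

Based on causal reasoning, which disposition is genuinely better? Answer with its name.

Offence seriousness differs across dispositions for reasons unrelated to any effect of the disposition itself, and it separately predicts the outcome — a classic confounder. We must compare within offence seriousness levels.
Within each level — minor offence: 1.6% vs 17.1%; serious offence: 50.8% vs 61.6% — the restorative-justice track is lower every time.

the restorative-justice track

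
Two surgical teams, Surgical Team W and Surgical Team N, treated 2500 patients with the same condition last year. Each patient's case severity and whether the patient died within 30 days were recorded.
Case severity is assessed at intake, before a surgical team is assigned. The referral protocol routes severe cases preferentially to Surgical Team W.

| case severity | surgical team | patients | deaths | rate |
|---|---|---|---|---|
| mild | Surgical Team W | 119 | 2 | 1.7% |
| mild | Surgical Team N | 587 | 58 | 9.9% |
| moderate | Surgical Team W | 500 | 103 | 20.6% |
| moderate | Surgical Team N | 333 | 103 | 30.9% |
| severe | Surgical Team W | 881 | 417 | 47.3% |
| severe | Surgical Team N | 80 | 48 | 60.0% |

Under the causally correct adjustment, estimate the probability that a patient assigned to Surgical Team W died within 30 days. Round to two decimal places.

Within every case severity level Surgical Team W has the lower rate, yet pooled Surgical Team N does — Simpson's reversal.
Case severity satisfies the back-door criterion: it is not a descendant of the surgical team, and it blocks the spurious path from surgical team to outcome. Adjusting for it (i.e., using the within-case severity rates) gives the causal effect.
Standardising Surgical Team W to the population case severity mix: 0.282·2/119 + 0.333·103/500 + 0.384·417/881 = 0.255.

0.26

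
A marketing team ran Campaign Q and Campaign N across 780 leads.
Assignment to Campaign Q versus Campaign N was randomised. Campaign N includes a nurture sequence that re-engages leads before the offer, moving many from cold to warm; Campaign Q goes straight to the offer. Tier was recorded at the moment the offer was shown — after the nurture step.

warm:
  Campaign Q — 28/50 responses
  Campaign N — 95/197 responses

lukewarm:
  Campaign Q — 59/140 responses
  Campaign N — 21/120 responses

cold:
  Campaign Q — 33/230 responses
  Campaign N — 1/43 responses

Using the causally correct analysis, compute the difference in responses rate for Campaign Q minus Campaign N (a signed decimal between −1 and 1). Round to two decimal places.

Engagement tier lies on the pathway campaign → engagement tier → outcome, so adjusting for it blocks the indirect effect. For the total causal effect of campaign, use the unadjusted pooled rates.
The causal difference is the pooled difference: 0.286 − 0.325 = -0.039.

-0.04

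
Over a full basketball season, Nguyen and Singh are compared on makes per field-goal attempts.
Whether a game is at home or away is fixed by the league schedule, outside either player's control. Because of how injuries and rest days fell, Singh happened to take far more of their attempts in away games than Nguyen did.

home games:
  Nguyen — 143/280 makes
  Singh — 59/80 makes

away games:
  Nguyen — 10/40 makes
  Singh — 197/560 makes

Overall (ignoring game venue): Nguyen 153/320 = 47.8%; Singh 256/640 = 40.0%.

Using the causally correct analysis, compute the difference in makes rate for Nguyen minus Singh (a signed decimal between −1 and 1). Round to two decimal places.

-0.15

The stratified and pooled comparisons disagree (Singh wins within each game venue; Nguyen wins overall), so the answer turns on the causal role of game venue.
Game venue differs across players for reasons unrelated to any effect of the player itself, and it separately predicts the outcome — a classic confounder. We must compare within game venue levels.
Adjusting over the population distribution of game venue: 0.375·(0.511−0.738) + 0.625·(0.250−0.352) = -0.149.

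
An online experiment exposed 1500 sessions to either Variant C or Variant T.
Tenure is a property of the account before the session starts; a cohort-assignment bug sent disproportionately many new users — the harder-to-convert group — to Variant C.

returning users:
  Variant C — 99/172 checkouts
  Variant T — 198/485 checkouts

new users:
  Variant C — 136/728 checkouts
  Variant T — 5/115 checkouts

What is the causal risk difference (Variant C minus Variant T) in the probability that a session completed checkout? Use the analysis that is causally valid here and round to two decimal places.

+0.15

The user tenure-specific comparison favours Variant C throughout, but the pooled figures favour Variant T. The question is whether to condition on user tenure.
Since user tenure is a pre-existing factor (not a product of the variant) and it affects the outcome on its own, it is a confounder. The stratified rates, not the pooled rate, identify the causal effect.
Adjusting over the population distribution of user tenure: 0.438·(0.576−0.408) + 0.562·(0.187−0.043) = +0.154.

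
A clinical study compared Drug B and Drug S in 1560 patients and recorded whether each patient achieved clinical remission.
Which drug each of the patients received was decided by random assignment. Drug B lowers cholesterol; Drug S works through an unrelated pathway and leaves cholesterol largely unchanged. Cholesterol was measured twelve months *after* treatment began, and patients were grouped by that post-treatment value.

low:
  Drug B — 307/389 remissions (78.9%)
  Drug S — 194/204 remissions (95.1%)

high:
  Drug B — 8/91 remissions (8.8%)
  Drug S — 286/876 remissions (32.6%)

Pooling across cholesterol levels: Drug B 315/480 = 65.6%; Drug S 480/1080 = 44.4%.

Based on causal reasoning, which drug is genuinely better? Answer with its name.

Drug B

Cholesterol is recorded after the drug and is itself shifted by it — it sits on the causal path from drug to outcome. Conditioning on a mediator would strip out part of the effect we want; the pooled comparison gives the total causal effect.
Pooled: Drug B 65.6% vs Drug S 44.4%; Drug B is higher overall.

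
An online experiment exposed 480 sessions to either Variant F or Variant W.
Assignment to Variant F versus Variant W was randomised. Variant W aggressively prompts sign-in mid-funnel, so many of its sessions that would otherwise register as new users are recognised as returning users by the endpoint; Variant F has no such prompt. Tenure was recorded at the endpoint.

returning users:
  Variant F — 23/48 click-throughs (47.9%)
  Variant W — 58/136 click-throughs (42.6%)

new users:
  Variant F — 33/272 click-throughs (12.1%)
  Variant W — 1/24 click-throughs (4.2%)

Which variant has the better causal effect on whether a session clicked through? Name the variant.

Variant W

User tenure is downstream of the variant. One should not condition on a consequence of treatment, so the overall rates are the right comparison.
Pooled: Variant F 17.5% vs Variant W 36.9%; Variant W is higher overall.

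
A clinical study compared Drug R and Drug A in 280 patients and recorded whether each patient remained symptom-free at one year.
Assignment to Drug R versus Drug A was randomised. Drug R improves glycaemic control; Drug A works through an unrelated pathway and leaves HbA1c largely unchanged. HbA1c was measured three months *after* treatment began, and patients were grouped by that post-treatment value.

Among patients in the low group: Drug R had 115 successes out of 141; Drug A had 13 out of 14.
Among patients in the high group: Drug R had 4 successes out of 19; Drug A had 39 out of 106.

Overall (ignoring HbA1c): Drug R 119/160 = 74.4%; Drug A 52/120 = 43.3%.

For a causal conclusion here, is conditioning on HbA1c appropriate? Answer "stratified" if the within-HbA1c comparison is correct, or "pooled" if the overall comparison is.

pooled

The HbA1c-specific comparison favours Drug A throughout, but the pooled figures favour Drug R. The question is whether to condition on HbA1c.
HbA1c is recorded after the drug and is itself shifted by it — it sits on the causal path from drug to outcome. Conditioning on a mediator would strip out part of the effect we want; the pooled comparison gives the total causal effect.
Pooled: Drug R 74.4% vs Drug A 43.3%; Drug R is higher overall.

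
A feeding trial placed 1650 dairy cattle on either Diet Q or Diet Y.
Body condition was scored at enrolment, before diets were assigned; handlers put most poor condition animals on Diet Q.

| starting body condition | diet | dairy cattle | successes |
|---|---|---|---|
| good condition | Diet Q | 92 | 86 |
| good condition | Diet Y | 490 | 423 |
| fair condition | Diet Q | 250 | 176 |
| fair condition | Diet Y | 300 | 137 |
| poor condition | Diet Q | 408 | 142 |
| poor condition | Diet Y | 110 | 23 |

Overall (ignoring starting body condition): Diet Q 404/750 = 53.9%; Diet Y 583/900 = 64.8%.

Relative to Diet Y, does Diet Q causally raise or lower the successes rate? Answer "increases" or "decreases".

Starting body condition differs across diets for reasons unrelated to any effect of the diet itself, and it separately predicts the outcome — a classic confounder. We must compare within starting body condition levels.
Within each level — good condition: 93.5% vs 86.3%; fair condition: 70.4% vs 45.7%; poor condition: 34.8% vs 20.9% — Diet Q is higher every time.

increases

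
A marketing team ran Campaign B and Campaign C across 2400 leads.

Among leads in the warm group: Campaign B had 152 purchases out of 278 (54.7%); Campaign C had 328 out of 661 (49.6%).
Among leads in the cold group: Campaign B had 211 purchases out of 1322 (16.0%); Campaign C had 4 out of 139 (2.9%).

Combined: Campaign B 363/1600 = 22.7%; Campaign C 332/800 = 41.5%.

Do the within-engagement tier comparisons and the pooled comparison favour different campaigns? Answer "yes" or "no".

Within each engagement tier level (warm 54.7% vs 49.6%; cold 16.0% vs 2.9%), Campaign B has the higher rate every time. Pooled: 22.7% vs 41.5% — Campaign C has the higher rate overall. The two comparisons disagree.

yes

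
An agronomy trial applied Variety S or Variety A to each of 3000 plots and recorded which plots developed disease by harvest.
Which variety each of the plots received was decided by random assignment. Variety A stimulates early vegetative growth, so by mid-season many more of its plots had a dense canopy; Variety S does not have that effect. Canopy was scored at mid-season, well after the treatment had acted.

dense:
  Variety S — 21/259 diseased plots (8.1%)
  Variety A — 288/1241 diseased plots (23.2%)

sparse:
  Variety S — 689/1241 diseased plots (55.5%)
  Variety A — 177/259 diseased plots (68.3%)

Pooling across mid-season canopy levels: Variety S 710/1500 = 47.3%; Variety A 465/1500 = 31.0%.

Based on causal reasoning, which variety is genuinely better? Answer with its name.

The stratified and pooled comparisons disagree (Variety S wins within each mid-season canopy; Variety A wins overall), so the answer turns on the causal role of mid-season canopy.
Because the variety influences mid-season canopy, mid-season canopy is a post-treatment mediator, not a confounder. Stratifying on it would bias the estimate; the causal effect is the crude pooled difference.
Pooled: Variety S 47.3% vs Variety A 31.0%; Variety A is lower overall.

Variety A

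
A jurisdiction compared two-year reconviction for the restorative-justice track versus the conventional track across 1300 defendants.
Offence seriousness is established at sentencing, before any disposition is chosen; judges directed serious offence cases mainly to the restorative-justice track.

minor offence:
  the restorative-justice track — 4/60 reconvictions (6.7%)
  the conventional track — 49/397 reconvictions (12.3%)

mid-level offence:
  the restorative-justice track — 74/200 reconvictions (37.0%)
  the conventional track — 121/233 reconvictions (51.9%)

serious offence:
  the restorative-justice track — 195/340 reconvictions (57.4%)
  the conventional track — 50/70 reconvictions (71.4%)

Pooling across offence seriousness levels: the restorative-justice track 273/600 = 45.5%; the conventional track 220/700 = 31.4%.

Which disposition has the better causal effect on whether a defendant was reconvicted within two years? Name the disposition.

The stratified and pooled comparisons disagree (the restorative-justice track wins within each offence seriousness; the conventional track wins overall), so the answer turns on the causal role of offence seriousness.
Since offence seriousness is a pre-existing factor (not a product of the disposition) and it affects the outcome on its own, it is a confounder. The stratified rates, not the pooled rate, identify the causal effect.
Within each level — minor offence: 6.7% vs 12.3%; mid-level offence: 37.0% vs 51.9%; serious offence: 57.4% vs 71.4% — the restorative-justice track is lower every time.

the restorative-justice track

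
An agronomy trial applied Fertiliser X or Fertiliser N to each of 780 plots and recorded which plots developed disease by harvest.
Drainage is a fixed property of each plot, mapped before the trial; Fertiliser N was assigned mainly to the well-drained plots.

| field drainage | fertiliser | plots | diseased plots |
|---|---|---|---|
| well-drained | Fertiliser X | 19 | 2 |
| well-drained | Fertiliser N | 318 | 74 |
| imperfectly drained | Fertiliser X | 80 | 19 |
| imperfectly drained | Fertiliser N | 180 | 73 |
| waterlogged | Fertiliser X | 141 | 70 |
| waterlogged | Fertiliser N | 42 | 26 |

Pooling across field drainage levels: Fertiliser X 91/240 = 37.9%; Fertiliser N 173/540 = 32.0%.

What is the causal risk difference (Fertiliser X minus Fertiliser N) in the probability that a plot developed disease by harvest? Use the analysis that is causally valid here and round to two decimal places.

Fertiliser X is lower inside every field drainage stratum but Fertiliser N is lower in aggregate. Whether to stratify depends on how field drainage relates to the fertiliser.
Field drainage satisfies the back-door criterion: it is not a descendant of the fertiliser, and it blocks the spurious path from fertiliser to outcome. Adjusting for it (i.e., using the within-field drainage rates) gives the causal effect.
Adjusting over the population distribution of field drainage: 0.432·(0.105−0.233) + 0.333·(0.237−0.406) + 0.235·(0.496−0.619) = -0.140.

-0.14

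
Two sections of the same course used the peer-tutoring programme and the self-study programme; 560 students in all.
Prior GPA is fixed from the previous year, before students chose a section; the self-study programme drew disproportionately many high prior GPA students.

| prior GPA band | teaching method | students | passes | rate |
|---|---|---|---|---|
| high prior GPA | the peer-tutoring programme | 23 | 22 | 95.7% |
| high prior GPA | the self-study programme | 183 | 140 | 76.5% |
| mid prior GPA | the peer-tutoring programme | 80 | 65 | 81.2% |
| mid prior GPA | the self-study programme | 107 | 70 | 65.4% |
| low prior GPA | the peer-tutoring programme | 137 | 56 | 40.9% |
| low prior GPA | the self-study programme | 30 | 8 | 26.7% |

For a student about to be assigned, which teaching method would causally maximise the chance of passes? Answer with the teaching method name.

the peer-tutoring programme

The stratified and pooled comparisons disagree (the peer-tutoring programme wins within each prior GPA band; the self-study programme wins overall), so the answer turns on the causal role of prior GPA band.
The imbalance in prior GPA band arose from how students were allocated, not from anything the teaching method did; and prior GPA band independently affects the outcome. The pooled gap is confounded — condition on prior GPA band.
Within each level — high prior GPA: 95.7% vs 76.5%; mid prior GPA: 81.2% vs 65.4%; low prior GPA: 40.9% vs 26.7% — the peer-tutoring programme is higher every time.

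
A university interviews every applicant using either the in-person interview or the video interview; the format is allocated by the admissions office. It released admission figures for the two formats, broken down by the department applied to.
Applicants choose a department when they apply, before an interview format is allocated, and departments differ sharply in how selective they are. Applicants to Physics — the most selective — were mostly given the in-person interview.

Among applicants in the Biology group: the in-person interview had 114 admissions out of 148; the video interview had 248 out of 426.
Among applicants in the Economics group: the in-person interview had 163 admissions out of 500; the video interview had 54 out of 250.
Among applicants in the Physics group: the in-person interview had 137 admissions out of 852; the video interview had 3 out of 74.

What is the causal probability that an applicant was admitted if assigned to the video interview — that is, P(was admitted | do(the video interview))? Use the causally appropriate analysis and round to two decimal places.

0.24

The imbalance in department arose from how applicants were allocated, not from anything the interview format did; and department independently affects the outcome. The pooled gap is confounded — condition on department.
Standardising the video interview to the population department mix: 0.255·248/426 + 0.333·54/250 + 0.412·3/74 = 0.237.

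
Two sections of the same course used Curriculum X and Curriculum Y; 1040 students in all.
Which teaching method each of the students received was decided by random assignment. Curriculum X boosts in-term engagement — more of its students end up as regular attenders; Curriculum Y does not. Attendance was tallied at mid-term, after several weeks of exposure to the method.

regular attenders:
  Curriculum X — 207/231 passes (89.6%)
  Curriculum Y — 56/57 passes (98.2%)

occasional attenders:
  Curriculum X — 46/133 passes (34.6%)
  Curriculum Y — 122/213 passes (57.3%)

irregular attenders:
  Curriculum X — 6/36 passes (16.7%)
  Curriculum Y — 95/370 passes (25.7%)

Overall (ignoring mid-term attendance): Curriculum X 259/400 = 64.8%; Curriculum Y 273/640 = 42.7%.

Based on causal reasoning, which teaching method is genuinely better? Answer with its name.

Curriculum X

The mid-term attendance-specific comparison favours Curriculum Y throughout, but the pooled figures favour Curriculum X. The question is whether to condition on mid-term attendance.
Mid-term attendance is recorded after the teaching method and is itself shifted by it — it sits on the causal path from teaching method to outcome. Conditioning on a mediator would strip out part of the effect we want; the pooled comparison gives the total causal effect.
Pooled: Curriculum X 64.8% vs Curriculum Y 42.7%; Curriculum X is higher overall.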